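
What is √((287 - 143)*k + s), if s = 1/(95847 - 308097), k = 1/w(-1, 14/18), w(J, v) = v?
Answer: √16347766263990/297150 ≈ 13.607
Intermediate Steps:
k = 9/7 (k = 1/(14/18) = 1/(14*(1/18)) = 1/(7/9) = 9/7 ≈ 1.2857)
s = -1/212250 (s = 1/(-212250) = -1/212250 ≈ -4.7114e-6)
√((287 - 143)*k + s) = √((287 - 143)*(9/7) - 1/212250) = √(144*(9/7) - 1/212250) = √(1296/7 - 1/212250) = √(275075993/1485750) = √16347766263990/297150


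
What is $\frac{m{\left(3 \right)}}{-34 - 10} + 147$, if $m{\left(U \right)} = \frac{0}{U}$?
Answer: $147$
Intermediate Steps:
$m{\left(U \right)} = 0$
$\frac{m{\left(3 \right)}}{-34 - 10} + 147 = \frac{1}{-34 - 10} \cdot 0 + 147 = \frac{1}{-44} \cdot 0 + 147 = \left(- \frac{1}{44}\right) 0 + 147 = 0 + 147 = 147$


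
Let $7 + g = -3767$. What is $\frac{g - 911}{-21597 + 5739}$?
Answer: $\frac{4685}{15858} \approx 0.29543$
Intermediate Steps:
$g = -3774$ ($g = -7 - 3767 = -3774$)
$\frac{g - 911}{-21597 + 5739} = \frac{-3774 - 911}{-21597 + 5739} = - \frac{4685}{-15858} = \left(-4685\right) \left(- \frac{1}{15858}\right) = \frac{4685}{15858}$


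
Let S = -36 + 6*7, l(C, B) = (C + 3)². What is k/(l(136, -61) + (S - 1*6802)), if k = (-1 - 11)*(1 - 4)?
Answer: 12/4175 ≈ 0.0028743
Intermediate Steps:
l(C, B) = (3 + C)²
S = 6 (S = -36 + 42 = 6)
k = 36 (k = -12*(-3) = 36)
k/(l(136, -61) + (S - 1*6802)) = 36/((3 + 136)² + (6 - 1*6802)) = 36/(139² + (6 - 6802)) = 36/(19321 - 6796) = 36/12525 = 36*(1/12525) = 12/4175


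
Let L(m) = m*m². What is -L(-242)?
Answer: 14172488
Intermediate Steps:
L(m) = m³
-L(-242) = -1*(-242)³ = -1*(-14172488) = 14172488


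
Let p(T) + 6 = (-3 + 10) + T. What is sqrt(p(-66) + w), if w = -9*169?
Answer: I*sqrt(1586) ≈ 39.825*I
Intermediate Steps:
w = -1521
p(T) = 1 + T (p(T) = -6 + ((-3 + 10) + T) = -6 + (7 + T) = 1 + T)
sqrt(p(-66) + w) = sqrt((1 - 66) - 1521) = sqrt(-65 - 1521) = sqrt(-1586) = I*sqrt(1586)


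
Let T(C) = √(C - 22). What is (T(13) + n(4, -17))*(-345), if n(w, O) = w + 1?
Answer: -1725 - 1035*I ≈ -1725.0 - 1035.0*I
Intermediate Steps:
n(w, O) = 1 + w
T(C) = √(-22 + C)
(T(13) + n(4, -17))*(-345) = (√(-22 + 13) + (1 + 4))*(-345) = (√(-9) + 5)*(-345) = (3*I + 5)*(-345) = (5 + 3*I)*(-345) = -1725 - 1035*I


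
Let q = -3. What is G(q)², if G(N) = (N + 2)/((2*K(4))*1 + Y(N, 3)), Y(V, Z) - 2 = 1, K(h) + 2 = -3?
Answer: 1/49 ≈ 0.020408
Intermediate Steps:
K(h) = -5 (K(h) = -2 - 3 = -5)
Y(V, Z) = 3 (Y(V, Z) = 2 + 1 = 3)
G(N) = -2/7 - N/7 (G(N) = (N + 2)/((2*(-5))*1 + 3) = (2 + N)/(-10*1 + 3) = (2 + N)/(-10 + 3) = (2 + N)/(-7) = (2 + N)*(-⅐) = -2/7 - N/7)
G(q)² = (-2/7 - ⅐*(-3))² = (-2/7 + 3/7)² = (⅐)² = 1/49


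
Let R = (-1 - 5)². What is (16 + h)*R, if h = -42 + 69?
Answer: 1548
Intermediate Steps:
R = 36 (R = (-6)² = 36)
h = 27
(16 + h)*R = (16 + 27)*36 = 43*36 = 1548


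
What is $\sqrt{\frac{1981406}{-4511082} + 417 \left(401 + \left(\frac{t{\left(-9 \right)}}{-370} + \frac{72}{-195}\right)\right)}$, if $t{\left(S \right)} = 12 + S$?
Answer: $\frac{\sqrt{786542185106581440487314}}{2169830442} \approx 408.73$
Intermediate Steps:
$\sqrt{\frac{1981406}{-4511082} + 417 \left(401 + \left(\frac{t{\left(-9 \right)}}{-370} + \frac{72}{-195}\right)\right)} = \sqrt{\frac{1981406}{-4511082} + 417 \left(401 + \left(\frac{12 - 9}{-370} + \frac{72}{-195}\right)\right)} = \sqrt{1981406 \left(- \frac{1}{4511082}\right) + 417 \left(401 + \left(3 \left(- \frac{1}{370}\right) + 72 \left(- \frac{1}{195}\right)\right)\right)} = \sqrt{- \frac{990703}{2255541} + 417 \left(401 - \frac{363}{962}\right)} = \sqrt{- \frac{990703}{2255541} + 417 \cdot \frac{385399}{962}} = \sqrt{- \frac{990703}{2255541} + \frac{160711383}{962}} = \sqrt{\frac{362490160466917}{2169830442}} = \frac{\sqrt{786542185106581440487314}}{2169830442}$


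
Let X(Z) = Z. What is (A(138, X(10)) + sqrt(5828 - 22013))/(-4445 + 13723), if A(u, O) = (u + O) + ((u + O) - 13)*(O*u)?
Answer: 93224/4639 + I*sqrt(16185)/9278 ≈ 20.096 + 0.013712*I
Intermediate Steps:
A(u, O) = O + u + O*u*(-13 + O + u) (A(u, O) = (O + u) + ((O + u) - 13)*(O*u) = (O + u) + (-13 + O + u)*(O*u) = (O + u) + O*u*(-13 + O + u) = O + u + O*u*(-13 + O + u))
(A(138, X(10)) + sqrt(5828 - 22013))/(-4445 + 13723) = ((10 + 138 + 10*138**2 + 138*10**2 - 13*10*138) + sqrt(5828 - 22013))/(-4445 + 13723) = ((10 + 138 + 10*19044 + 138*100 - 17940) + sqrt(-16185))/9278 = ((10 + 138 + 190440 + 13800 - 17940) + I*sqrt(16185))*(1/9278) = (186448 + I*sqrt(16185))*(1/9278) = 93224/4639 + I*sqrt(16185)/9278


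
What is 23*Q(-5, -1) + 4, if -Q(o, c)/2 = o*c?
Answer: -226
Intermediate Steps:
Q(o, c) = -2*c*o (Q(o, c) = -2*o*c = -2*c*o)
23*Q(-5, -1) + 4 = 23*(-2*(-1)*(-5)) + 4 = 23*(-10) + 4 = -230 + 4 = -226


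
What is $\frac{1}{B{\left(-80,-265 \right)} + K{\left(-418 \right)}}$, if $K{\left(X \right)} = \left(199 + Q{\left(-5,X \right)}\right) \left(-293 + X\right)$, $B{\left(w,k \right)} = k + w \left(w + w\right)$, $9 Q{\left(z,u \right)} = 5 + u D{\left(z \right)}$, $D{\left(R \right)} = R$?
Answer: $- \frac{1}{294459} \approx -3.3961 \cdot 10^{-6}$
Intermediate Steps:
$Q{\left(z,u \right)} = \frac{5}{9} + \frac{u z}{9}$ ($Q{\left(z,u \right)} = \frac{5 + u z}{9} = \frac{5}{9} + \frac{u z}{9}$)
$B{\left(w,k \right)} = k + 2 w^{2}$ ($B{\left(w,k \right)} = k + w 2 w = k + 2 w^{2}$)
$K{\left(X \right)} = \left(-293 + X\right) \left(\frac{1796}{9} - \frac{5 X}{9}\right)$ ($K{\left(X \right)} = \left(199 + \left(\frac{5}{9} + \frac{1}{9} X \left(-5\right)\right)\right) \left(-293 + X\right) = \left(199 - \left(- \frac{5}{9} + \frac{5 X}{9}\right)\right) \left(-293 + X\right) = \left(\frac{1796}{9} - \frac{5 X}{9}\right) \left(-293 + X\right) = \left(-293 + X\right) \left(\frac{1796}{9} - \frac{5 X}{9}\right)$)
$\frac{1}{B{\left(-80,-265 \right)} + K{\left(-418 \right)}} = \frac{1}{\left(-265 + 2 \left(-80\right)^{2}\right) - \left(\frac{1889326}{9} + \frac{873620}{9}\right)} = \frac{1}{\left(-265 + 2 \cdot 6400\right) - 306994} = \frac{1}{\left(-265 + 12800\right) - 306994} = \frac{1}{12535 - 306994} = \frac{1}{-294459} = - \frac{1}{294459}$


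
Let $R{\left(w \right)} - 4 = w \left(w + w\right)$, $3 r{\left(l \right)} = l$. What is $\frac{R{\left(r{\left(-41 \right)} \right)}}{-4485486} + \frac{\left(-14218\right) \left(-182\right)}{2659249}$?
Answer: $\frac{52226912053361}{53676108720063} \approx 0.973$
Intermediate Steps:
$r{\left(l \right)} = \frac{l}{3}$
$R{\left(w \right)} = 4 + 2 w^{2}$ ($R{\left(w \right)} = 4 + w \left(w + w\right) = 4 + w 2 w = 4 + 2 w^{2}$)
$\frac{R{\left(r{\left(-41 \right)} \right)}}{-4485486} + \frac{\left(-14218\right) \left(-182\right)}{2659249} = \frac{4 + 2 \left(\frac{1}{3} \left(-41\right)\right)^{2}}{-4485486} + \frac{\left(-14218\right) \left(-182\right)}{2659249} = \left(4 + 2 \left(- \frac{41}{3}\right)^{2}\right) \left(- \frac{1}{4485486}\right) + 2587676 \cdot \frac{1}{2659249} = \left(4 + 2 \cdot \frac{1681}{9}\right) \left(- \frac{1}{4485486}\right) + \frac{2587676}{2659249} = \left(4 + \frac{3362}{9}\right) \left(- \frac{1}{4485486}\right) + \frac{2587676}{2659249} = \frac{3398}{9} \left(- \frac{1}{4485486}\right) + \frac{2587676}{2659249} = - \frac{1699}{20184687} + \frac{2587676}{2659249} = \frac{52226912053361}{53676108720063}$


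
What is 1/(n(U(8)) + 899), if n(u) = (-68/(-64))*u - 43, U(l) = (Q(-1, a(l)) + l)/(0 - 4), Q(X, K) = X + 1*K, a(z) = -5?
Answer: 32/27375 ≈ 0.0011689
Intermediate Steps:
Q(X, K) = K + X (Q(X, K) = X + K = K + X)
U(l) = 3/2 - l/4 (U(l) = ((-5 - 1) + l)/(0 - 4) = (-6 + l)/(-4) = (-6 + l)*(-1/4) = 3/2 - l/4)
n(u) = -43 + 17*u/16 (n(u) = (-68*(-1/64))*u - 43 = 17*u/16 - 43 = -43 + 17*u/16)
1/(n(U(8)) + 899) = 1/((-43 + 17*(3/2 - 1/4*8)/16) + 899) = 1/((-43 + 17*(3/2 - 2)/16) + 899) = 1/((-43 + (17/16)*(-1/2)) + 899) = 1/((-43 - 17/32) + 899) = 1/(-1393/32 + 899) = 1/(27375/32) = 32/27375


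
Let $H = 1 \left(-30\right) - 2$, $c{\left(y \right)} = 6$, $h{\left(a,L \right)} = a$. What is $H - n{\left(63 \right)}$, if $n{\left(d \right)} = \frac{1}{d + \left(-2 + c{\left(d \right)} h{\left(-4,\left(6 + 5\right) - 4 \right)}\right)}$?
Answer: $- \frac{1185}{37} \approx -32.027$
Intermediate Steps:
$n{\left(d \right)} = \frac{1}{-26 + d}$ ($n{\left(d \right)} = \frac{1}{d + \left(-2 + 6 \left(-4\right)\right)} = \frac{1}{d - 26} = \frac{1}{-26 + d}$)
$H = -32$ ($H = -30 - 2 = -32$)
$H - n{\left(63 \right)} = -32 - \frac{1}{-26 + 63} = -32 - \frac{1}{37} = - \frac{1185}{37}$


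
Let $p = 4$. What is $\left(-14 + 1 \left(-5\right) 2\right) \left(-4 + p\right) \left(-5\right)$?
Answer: $0$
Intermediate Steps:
$\left(-14 + 1 \left(-5\right) 2\right) \left(-4 + p\right) \left(-5\right) = \left(-14 + 1 \left(-5\right) 2\right) \left(-4 + 4\right) \left(-5\right) = \left(-14 - 10\right) 0 \left(-5\right) = \left(-14 - 10\right) 0 = \left(-24\right) 0 = 0$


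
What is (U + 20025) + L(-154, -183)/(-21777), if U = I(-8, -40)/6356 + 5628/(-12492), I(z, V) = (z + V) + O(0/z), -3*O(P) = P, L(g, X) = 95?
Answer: 11449713606883/571784171 ≈ 20025.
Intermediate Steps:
O(P) = -P/3
I(z, V) = V + z (I(z, V) = (z + V) - 0/z = (V + z) - 1/3*0 = (V + z) + 0 = V + z)
U = -757733/1654149 (U = (-40 - 8)/6356 + 5628/(-12492) = -48*1/6356 + 5628*(-1/12492) = -12/1589 - 469/1041 = -757733/1654149 ≈ -0.45808)
(U + 20025) + L(-154, -183)/(-21777) = (-757733/1654149 + 20025) + 95/(-21777) = 33123575992/1654149 + 95*(-1/21777) = 33123575992/1654149 - 95/21777 = 11449713606883/571784171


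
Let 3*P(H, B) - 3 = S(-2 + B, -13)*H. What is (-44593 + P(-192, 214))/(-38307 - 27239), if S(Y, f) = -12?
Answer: 21912/32773 ≈ 0.66860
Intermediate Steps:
P(H, B) = 1 - 4*H (P(H, B) = 1 + (-12*H)/3 = 1 - 4*H)
(-44593 + P(-192, 214))/(-38307 - 27239) = (-44593 + (1 - 4*(-192)))/(-38307 - 27239) = (-44593 + (1 + 768))/(-65546) = (-44593 + 769)*(-1/65546) = -43824*(-1/65546) = 21912/32773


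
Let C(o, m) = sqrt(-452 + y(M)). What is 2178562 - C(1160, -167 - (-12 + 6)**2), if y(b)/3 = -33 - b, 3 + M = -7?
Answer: 2178562 - I*sqrt(521) ≈ 2.1786e+6 - 22.825*I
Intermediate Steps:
M = -10 (M = -3 - 7 = -10)
y(b) = -99 - 3*b (y(b) = 3*(-33 - b) = -99 - 3*b)
C(o, m) = I*sqrt(521) (C(o, m) = sqrt(-452 + (-99 - 3*(-10))) = sqrt(-452 + (-99 + 30)) = sqrt(-452 - 69) = sqrt(-521) = I*sqrt(521))
2178562 - C(1160, -167 - (-12 + 6)**2) = 2178562 - I*sqrt(521)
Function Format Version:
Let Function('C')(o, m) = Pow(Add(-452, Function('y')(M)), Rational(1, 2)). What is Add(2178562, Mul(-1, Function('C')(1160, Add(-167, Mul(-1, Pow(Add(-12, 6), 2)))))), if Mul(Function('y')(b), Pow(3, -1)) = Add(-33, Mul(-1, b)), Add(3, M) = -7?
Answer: Add(2178562, Mul(-1, I, Pow(521, Rational(1, 2)))) ≈ Add(2.1786e+6, Mul(-22.825, I))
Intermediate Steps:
M = -10 (M = Add(-3, -7) = -10)
Function('y')(b) = Add(-99, Mul(-3, b)) (Function('y')(b) = Mul(3, Add(-33, Mul(-1, b))) = Add(-99, Mul(-3, b)))
Function('C')(o, m) = Mul(I, Pow(521, Rational(1, 2))) (Function('C')(o, m) = Pow(Add(-452, Add(-99, Mul(-3, -10))), Rational(1, 2)) = Pow(Add(-452, Add(-99, 30)), Rational(1, 2)) = Pow(Add(-452, -69), Rational(1, 2)) = Pow(-521, Rational(1, 2)) = Mul(I, Pow(521, Rational(1, 2))))
Add(2178562, Mul(-1, Function('C')(1160, Add(-167, Mul(-1, Pow(Add(-12, 6), 2)))))) = Add(2178562, Mul(-1, Mul(I, Pow(521, Rational(1, 2))))) = Add(2178562, Mul(-1, I, Pow(521, Rational(1, 2))))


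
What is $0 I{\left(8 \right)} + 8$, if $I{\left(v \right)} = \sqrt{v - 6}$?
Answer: $8$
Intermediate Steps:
$I{\left(v \right)} = \sqrt{-6 + v}$
$0 I{\left(8 \right)} + 8 = 0 \sqrt{-6 + 8} + 8 = 0 \sqrt{2} + 8 = 0 + 8 = 8$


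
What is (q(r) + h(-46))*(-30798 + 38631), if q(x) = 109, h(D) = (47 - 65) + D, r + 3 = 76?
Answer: 352485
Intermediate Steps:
r = 73 (r = -3 + 76 = 73)
h(D) = -18 + D
(q(r) + h(-46))*(-30798 + 38631) = (109 + (-18 - 46))*(-30798 + 38631) = (109 - 64)*7833 = 45*7833 = 352485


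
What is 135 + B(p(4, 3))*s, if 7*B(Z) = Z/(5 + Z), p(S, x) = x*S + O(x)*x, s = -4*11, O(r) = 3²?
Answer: 906/7 ≈ 129.43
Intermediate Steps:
O(r) = 9
s = -44
p(S, x) = 9*x + S*x (p(S, x) = x*S + 9*x = S*x + 9*x = 9*x + S*x)
B(Z) = Z/(7*(5 + Z)) (B(Z) = (Z/(5 + Z))/7 = Z/(7*(5 + Z)))
135 + B(p(4, 3))*s = 135 + ((3*(9 + 4))/(7*(5 + 3*(9 + 4))))*(-44) = 135 + ((3*13)/(7*(5 + 3*13)))*(-44) = 135 + ((⅐)*39/(5 + 39))*(-44) = 135 + ((⅐)*39/44)*(-44) = 135 + ((⅐)*39*(1/44))*(-44) = 135 + (39/308)*(-44) = 135 - 39/7 = 906/7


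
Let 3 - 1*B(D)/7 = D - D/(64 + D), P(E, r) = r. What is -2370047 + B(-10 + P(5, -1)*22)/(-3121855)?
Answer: -7398943077423/3121855 ≈ -2.3700e+6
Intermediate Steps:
B(D) = 21 - 7*D + 7*D/(64 + D) (B(D) = 21 - 7*(D - D/(64 + D)) = 21 + (-7*D + 7*D/(64 + D)) = 21 - 7*D + 7*D/(64 + D))
-2370047 + B(-10 + P(5, -1)*22)/(-3121855) = -2370047 + (7*(192 - (-10 - 1*22)² - 60*(-10 - 1*22))/(64 + (-10 - 1*22)))/(-3121855) = -2370047 + (7*(192 - (-10 - 22)² - 60*(-10 - 22))/(64 + (-10 - 22)))*(-1/3121855) = -2370047 + (7*(192 - 1*(-32)² - 60*(-32))/(64 - 32))*(-1/3121855) = -2370047 + (7*(192 - 1*1024 + 1920)/32)*(-1/3121855) = -2370047 + (7*(1/32)*(192 - 1024 + 1920))*(-1/3121855) = -2370047 + (7*(1/32)*1088)*(-1/3121855) = -2370047 + 238*(-1/3121855) = -2370047 - 238/3121855 = -7398943077423/3121855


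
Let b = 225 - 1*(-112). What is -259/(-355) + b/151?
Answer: 158744/53605 ≈ 2.9614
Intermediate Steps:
b = 337 (b = 225 + 112 = 337)
-259/(-355) + b/151 = -259/(-355) + 337/151 = -259*(-1/355) + 337*(1/151) = 259/355 + 337/151 = 158744/53605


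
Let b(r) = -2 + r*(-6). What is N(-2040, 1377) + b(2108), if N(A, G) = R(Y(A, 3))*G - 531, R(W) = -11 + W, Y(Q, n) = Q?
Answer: -2837408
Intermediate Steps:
b(r) = -2 - 6*r
N(A, G) = -531 + G*(-11 + A) (N(A, G) = (-11 + A)*G - 531 = G*(-11 + A) - 531 = -531 + G*(-11 + A))
N(-2040, 1377) + b(2108) = (-531 + 1377*(-11 - 2040)) + (-2 - 6*2108) = (-531 + 1377*(-2051)) + (-2 - 12648) = (-531 - 2824227) - 12650 = -2824758 - 12650 = -2837408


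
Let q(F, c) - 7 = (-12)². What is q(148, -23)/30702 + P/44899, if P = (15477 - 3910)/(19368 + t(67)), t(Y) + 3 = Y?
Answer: 1347951149/273334695432 ≈ 0.0049315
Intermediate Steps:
q(F, c) = 151 (q(F, c) = 7 + (-12)² = 7 + 144 = 151)
t(Y) = -3 + Y
P = 11567/19432 (P = (15477 - 3910)/(19368 + (-3 + 67)) = 11567/(19368 + 64) = 11567/19432 ≈ 0.59525)
q(148, -23)/30702 + P/44899 = 151/30702 + (11567/19432)/44899 = 151*(1/30702) + (11567/19432)*(1/44899) = 151/30702 + 11567/872477368 = 1347951149/273334695432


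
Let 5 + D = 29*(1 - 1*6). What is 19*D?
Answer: -2850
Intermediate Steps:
D = -150 (D = -5 + 29*(1 - 1*6) = -5 + 29*(1 - 6) = -5 + 29*(-5) = -5 - 145 = -150)
19*D = 19*(-150) = -2850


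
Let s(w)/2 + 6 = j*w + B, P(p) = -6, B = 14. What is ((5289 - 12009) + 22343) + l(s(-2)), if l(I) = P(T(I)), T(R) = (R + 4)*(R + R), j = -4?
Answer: 15617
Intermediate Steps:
T(R) = 2*R*(4 + R) (T(R) = (4 + R)*(2*R) = 2*R*(4 + R))
s(w) = 16 - 8*w (s(w) = -12 + 2*(-4*w + 14) = -12 + 2*(14 - 4*w) = -12 + (28 - 8*w) = 16 - 8*w)
l(I) = -6
((5289 - 12009) + 22343) + l(s(-2)) = ((5289 - 12009) + 22343) - 6 = (-6720 + 22343) - 6 = 15623 - 6 = 15617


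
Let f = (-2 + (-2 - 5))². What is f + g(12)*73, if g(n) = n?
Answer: 957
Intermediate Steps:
f = 81 (f = (-2 - 7)² = (-9)² = 81)
f + g(12)*73 = 81 + 12*73 = 81 + 876 = 957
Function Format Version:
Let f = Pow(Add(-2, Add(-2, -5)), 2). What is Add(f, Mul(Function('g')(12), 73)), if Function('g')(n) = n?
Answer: 957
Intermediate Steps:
f = 81 (f = Pow(Add(-2, -7), 2) = Pow(-9, 2) = 81)
Add(f, Mul(Function('g')(12), 73)) = Add(81, Mul(12, 73)) = Add(81, 876) = 957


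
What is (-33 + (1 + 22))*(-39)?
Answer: 390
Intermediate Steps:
(-33 + (1 + 22))*(-39) = (-33 + 23)*(-39) = -10*(-39) = 390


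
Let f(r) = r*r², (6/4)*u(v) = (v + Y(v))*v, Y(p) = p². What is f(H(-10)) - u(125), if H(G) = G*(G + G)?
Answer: 6687500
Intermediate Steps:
u(v) = 2*v*(v + v²)/3 (u(v) = 2*((v + v²)*v)/3 = 2*(v*(v + v²))/3 = 2*v*(v + v²)/3)
H(G) = 2*G² (H(G) = G*(2*G) = 2*G²)
f(r) = r³
f(H(-10)) - u(125) = (2*(-10)²)³ - 2*125²*(1 + 125)/3 = (2*100)³ - 2*15625*126/3 = 200³ - 1*1312500 = 8000000 - 1312500 = 6687500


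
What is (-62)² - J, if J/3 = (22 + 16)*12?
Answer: 2476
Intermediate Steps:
J = 1368 (J = 3*((22 + 16)*12) = 3*(38*12) = 3*456 = 1368)
(-62)² - J = (-62)² - 1*1368 = 3844 - 1368 = 2476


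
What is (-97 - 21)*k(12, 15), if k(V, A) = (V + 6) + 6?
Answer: -2832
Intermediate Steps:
k(V, A) = 12 + V (k(V, A) = (6 + V) + 6 = 12 + V)
(-97 - 21)*k(12, 15) = (-97 - 21)*(12 + 12) = -118*24 = -2832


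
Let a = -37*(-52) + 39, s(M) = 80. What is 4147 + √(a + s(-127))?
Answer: 4147 + 3*√227 ≈ 4192.2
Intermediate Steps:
a = 1963 (a = 1924 + 39 = 1963)
4147 + √(a + s(-127)) = 4147 + √(1963 + 80) = 4147 + √2043 = 4147 + 3*√227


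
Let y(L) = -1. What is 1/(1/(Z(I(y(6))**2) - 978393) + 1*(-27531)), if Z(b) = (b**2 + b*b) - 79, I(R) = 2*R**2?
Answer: -978440/26937431641 ≈ -3.6323e-5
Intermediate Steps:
Z(b) = -79 + 2*b**2 (Z(b) = (b**2 + b**2) - 79 = 2*b**2 - 79 = -79 + 2*b**2)
1/(1/(Z(I(y(6))**2) - 978393) + 1*(-27531)) = 1/(1/((-79 + 2*((2*(-1)**2)**2)**2) - 978393) + 1*(-27531)) = 1/(1/((-79 + 2*((2*1)**2)**2) - 978393) - 27531) = 1/(1/((-79 + 2*(2**2)**2) - 978393) - 27531) = 1/(1/((-79 + 2*4**2) - 978393) - 27531) = 1/(1/((-79 + 2*16) - 978393) - 27531) = 1/(1/((-79 + 32) - 978393) - 27531) = 1/(1/(-47 - 978393) - 27531) = 1/(1/(-978440) - 27531) = 1/(-1/978440 - 27531) = 1/(-26937431641/978440) = -978440/26937431641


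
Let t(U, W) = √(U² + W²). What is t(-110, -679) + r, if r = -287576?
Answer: -287576 + √473141 ≈ -2.8689e+5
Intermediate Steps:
t(-110, -679) + r = √((-110)² + (-679)²) - 287576 = √(12100 + 461041) - 287576 = √473141 - 287576 = -287576 + √473141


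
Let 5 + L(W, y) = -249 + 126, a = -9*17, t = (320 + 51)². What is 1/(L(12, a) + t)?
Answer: 1/137513 ≈ 7.2720e-6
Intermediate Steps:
t = 137641 (t = 371² = 137641)
a = -153
L(W, y) = -128 (L(W, y) = -5 + (-249 + 126) = -5 - 123 = -128)
1/(L(12, a) + t) = 1/(-128 + 137641) = 1/137513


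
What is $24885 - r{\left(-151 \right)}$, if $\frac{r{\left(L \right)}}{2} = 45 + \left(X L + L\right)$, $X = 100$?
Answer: $55297$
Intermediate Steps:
$r{\left(L \right)} = 90 + 202 L$ ($r{\left(L \right)} = 2 \left(45 + \left(100 L + L\right)\right) = 2 \left(45 + 101 L\right) = 90 + 202 L$)
$24885 - r{\left(-151 \right)} = 24885 - \left(90 + 202 \left(-151\right)\right) = 24885 - \left(90 - 30502\right) = 24885 - -30412 = 24885 + 30412 = 55297$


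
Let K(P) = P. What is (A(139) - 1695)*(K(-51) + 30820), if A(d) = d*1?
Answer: -47876564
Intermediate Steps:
A(d) = d
(A(139) - 1695)*(K(-51) + 30820) = (139 - 1695)*(-51 + 30820) = -1556*30769 = -47876564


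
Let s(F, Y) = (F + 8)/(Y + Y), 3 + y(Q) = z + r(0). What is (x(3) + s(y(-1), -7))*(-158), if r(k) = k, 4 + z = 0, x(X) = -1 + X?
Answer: -2133/7 ≈ -304.71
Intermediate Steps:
z = -4 (z = -4 + 0 = -4)
y(Q) = -7 (y(Q) = -3 + (-4 + 0) = -3 - 4 = -7)
s(F, Y) = (8 + F)/(2*Y) (s(F, Y) = (8 + F)/((2*Y)) = (8 + F)*(1/(2*Y)) = (8 + F)/(2*Y))
(x(3) + s(y(-1), -7))*(-158) = ((-1 + 3) + (½)*(8 - 7)/(-7))*(-158) = (2 + (½)*(-⅐)*1)*(-158) = (2 - 1/14)*(-158) = (27/14)*(-158) = -2133/7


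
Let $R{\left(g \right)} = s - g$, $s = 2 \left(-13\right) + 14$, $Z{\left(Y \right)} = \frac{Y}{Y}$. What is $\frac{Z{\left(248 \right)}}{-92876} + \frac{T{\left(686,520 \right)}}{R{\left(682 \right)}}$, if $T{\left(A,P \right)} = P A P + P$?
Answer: $- \frac{8614013095307}{32227972} \approx -2.6728 \cdot 10^{5}$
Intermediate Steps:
$Z{\left(Y \right)} = 1$
$s = -12$ ($s = -26 + 14 = -12$)
$R{\left(g \right)} = -12 - g$
$T{\left(A,P \right)} = P + A P^{2}$ ($T{\left(A,P \right)} = A P P + P = A P^{2} + P = P + A P^{2}$)
$\frac{Z{\left(248 \right)}}{-92876} + \frac{T{\left(686,520 \right)}}{R{\left(682 \right)}} = 1 \frac{1}{-92876} + \frac{520 \left(1 + 686 \cdot 520\right)}{-12 - 682} = 1 \left(- \frac{1}{92876}\right) + \frac{520 \left(1 + 356720\right)}{-12 - 682} = - \frac{1}{92876} + \frac{520 \cdot 356721}{-694} = - \frac{1}{92876} + 185494920 \left(- \frac{1}{694}\right) = - \frac{1}{92876} - \frac{92747460}{347} = - \frac{8614013095307}{32227972}$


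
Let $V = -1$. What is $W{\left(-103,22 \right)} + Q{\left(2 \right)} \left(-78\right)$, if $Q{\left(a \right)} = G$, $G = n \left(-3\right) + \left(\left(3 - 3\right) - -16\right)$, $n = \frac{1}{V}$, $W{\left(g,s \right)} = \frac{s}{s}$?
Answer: $-1481$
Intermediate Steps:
$W{\left(g,s \right)} = 1$
$n = -1$ ($n = \frac{1}{-1} = -1$)
$G = 19$ ($G = \left(-1\right) \left(-3\right) + \left(\left(3 - 3\right) - -16\right) = 3 + \left(0 + 16\right) = 3 + 16 = 19$)
$Q{\left(a \right)} = 19$
$W{\left(-103,22 \right)} + Q{\left(2 \right)} \left(-78\right) = 1 + 19 \left(-78\right) = 1 - 1482 = -1481$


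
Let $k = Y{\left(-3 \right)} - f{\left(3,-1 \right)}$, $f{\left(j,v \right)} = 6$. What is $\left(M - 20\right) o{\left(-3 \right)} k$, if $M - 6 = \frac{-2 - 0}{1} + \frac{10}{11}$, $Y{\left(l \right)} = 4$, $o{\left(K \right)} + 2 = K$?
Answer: $- \frac{1660}{11} \approx -150.91$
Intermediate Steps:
$o{\left(K \right)} = -2 + K$
$M = \frac{54}{11}$ ($M = 6 + \left(\frac{-2 - 0}{1} + \frac{10}{11}\right) = 6 + \left(\left(-2 + 0\right) 1 + 10 \cdot \frac{1}{11}\right) = 6 + \left(\left(-2\right) 1 + \frac{10}{11}\right) = 6 + \left(-2 + \frac{10}{11}\right) = 6 - \frac{12}{11} = \frac{54}{11} \approx 4.9091$)
$k = -2$ ($k = 4 - 6 = -2$)
$\left(M - 20\right) o{\left(-3 \right)} k = \left(\frac{54}{11} - 20\right) \left(-2 - 3\right) \left(-2\right) = \left(- \frac{166}{11}\right) \left(-5\right) \left(-2\right) = \frac{830}{11} \left(-2\right) = - \frac{1660}{11}$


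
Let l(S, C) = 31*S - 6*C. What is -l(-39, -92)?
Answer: 657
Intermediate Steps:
l(S, C) = -6*C + 31*S
-l(-39, -92) = -(-6*(-92) + 31*(-39)) = -(552 - 1209) = -1*(-657) = 657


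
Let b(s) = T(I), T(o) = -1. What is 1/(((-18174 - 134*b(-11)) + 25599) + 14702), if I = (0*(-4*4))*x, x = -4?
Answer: 1/22261 ≈ 4.4922e-5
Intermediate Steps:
I = 0 (I = (0*(-4*4))*(-4) = (0*(-16))*(-4) = 0*(-4) = 0)
b(s) = -1
1/(((-18174 - 134*b(-11)) + 25599) + 14702) = 1/(((-18174 - 134*(-1)) + 25599) + 14702) = 1/(((-18174 + 134) + 25599) + 14702) = 1/((-18040 + 25599) + 14702) = 1/(7559 + 14702) = 1/22261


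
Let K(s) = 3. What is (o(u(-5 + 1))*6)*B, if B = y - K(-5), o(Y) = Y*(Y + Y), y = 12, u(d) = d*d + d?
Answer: 15552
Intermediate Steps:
u(d) = d + d² (u(d) = d² + d = d + d²)
o(Y) = 2*Y² (o(Y) = Y*(2*Y) = 2*Y²)
B = 9 (B = 12 - 1*3 = 12 - 3 = 9)
(o(u(-5 + 1))*6)*B = ((2*((-5 + 1)*(1 + (-5 + 1)))²)*6)*9 = ((2*(-4*(1 - 4))²)*6)*9 = ((2*(-4*(-3))²)*6)*9 = ((2*12²)*6)*9 = ((2*144)*6)*9 = (288*6)*9 = 1728*9 = 15552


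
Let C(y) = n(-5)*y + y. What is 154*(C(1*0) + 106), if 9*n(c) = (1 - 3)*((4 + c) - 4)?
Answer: 16324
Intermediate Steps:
n(c) = -2*c/9 (n(c) = ((1 - 3)*((4 + c) - 4))/9 = (-2*c)/9 = -2*c/9)
C(y) = 19*y/9 (C(y) = (-2/9*(-5))*y + y = 10*y/9 + y = 19*y/9)
154*(C(1*0) + 106) = 154*(19*(1*0)/9 + 106) = 154*((19/9)*0 + 106) = 154*(0 + 106) = 154*106 = 16324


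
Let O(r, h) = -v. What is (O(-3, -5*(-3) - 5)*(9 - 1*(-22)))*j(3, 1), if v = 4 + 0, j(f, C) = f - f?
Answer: 0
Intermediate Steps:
j(f, C) = 0
v = 4
O(r, h) = -4 (O(r, h) = -1*4 = -4)
(O(-3, -5*(-3) - 5)*(9 - 1*(-22)))*j(3, 1) = -4*(9 - 1*(-22))*0 = -4*(9 + 22)*0 = -4*31*0 = -124*0 = 0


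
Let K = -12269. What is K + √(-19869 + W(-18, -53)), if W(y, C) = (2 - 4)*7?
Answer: -12269 + I*√19883 ≈ -12269.0 + 141.01*I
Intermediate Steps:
W(y, C) = -14 (W(y, C) = -2*7 = -14)
K + √(-19869 + W(-18, -53)) = -12269 + √(-19869 - 14) = -12269 + √(-19883) = -12269 + I*√19883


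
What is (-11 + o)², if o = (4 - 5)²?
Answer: 100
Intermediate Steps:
o = 1 (o = (-1)² = 1)
(-11 + o)² = (-11 + 1)² = (-10)² = 100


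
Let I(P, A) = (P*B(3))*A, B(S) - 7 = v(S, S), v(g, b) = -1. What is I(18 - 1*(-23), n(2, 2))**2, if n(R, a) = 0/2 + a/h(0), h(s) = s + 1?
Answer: 242064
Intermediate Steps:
B(S) = 6 (B(S) = 7 - 1 = 6)
h(s) = 1 + s
n(R, a) = a (n(R, a) = 0/2 + a/(1 + 0) = 0*(1/2) + a/1 = 0 + a*1 = 0 + a = a)
I(P, A) = 6*A*P (I(P, A) = (P*6)*A = (6*P)*A = 6*A*P)
I(18 - 1*(-23), n(2, 2))**2 = (6*2*(18 - 1*(-23)))**2 = (6*2*(18 + 23))**2 = (6*2*41)**2 = 492**2 = 242064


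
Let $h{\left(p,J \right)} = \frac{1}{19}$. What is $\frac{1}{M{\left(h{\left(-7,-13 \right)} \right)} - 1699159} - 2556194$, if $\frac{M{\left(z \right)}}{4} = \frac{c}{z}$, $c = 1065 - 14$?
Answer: $- \frac{4139201488903}{1619283} \approx -2.5562 \cdot 10^{6}$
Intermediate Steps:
$c = 1051$
$h{\left(p,J \right)} = \frac{1}{19}$
$M{\left(z \right)} = \frac{4204}{z}$ ($M{\left(z \right)} = 4 \frac{1051}{z} = \frac{4204}{z}$)
$\frac{1}{M{\left(h{\left(-7,-13 \right)} \right)} - 1699159} - 2556194 = \frac{1}{4204 \frac{1}{\frac{1}{19}} - 1699159} - 2556194 = \frac{1}{4204 \cdot 19 - 1699159} - 2556194 = \frac{1}{79876 - 1699159} - 2556194 = \frac{1}{-1619283} - 2556194 = - \frac{1}{1619283} - 2556194 = - \frac{4139201488903}{1619283}$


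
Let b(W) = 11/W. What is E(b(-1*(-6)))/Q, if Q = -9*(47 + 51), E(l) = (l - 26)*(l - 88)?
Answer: -74965/31752 ≈ -2.3610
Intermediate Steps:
E(l) = (-88 + l)*(-26 + l) (E(l) = (-26 + l)*(-88 + l) = (-88 + l)*(-26 + l))
Q = -882 (Q = -9*98 = -882)
E(b(-1*(-6)))/Q = (2288 + (11/((-1*(-6))))**2 - 1254/((-1*(-6))))/(-882) = (2288 + (11/6)**2 - 1254/6)*(-1/882) = (2288 + (11*(1/6))**2 - 1254/6)*(-1/882) = (2288 + (11/6)**2 - 114*11/6)*(-1/882) = (2288 + 121/36 - 209)*(-1/882) = (74965/36)*(-1/882) = -74965/31752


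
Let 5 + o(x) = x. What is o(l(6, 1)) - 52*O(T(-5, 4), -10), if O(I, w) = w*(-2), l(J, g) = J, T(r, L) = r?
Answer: -1039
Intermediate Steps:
O(I, w) = -2*w
o(x) = -5 + x
o(l(6, 1)) - 52*O(T(-5, 4), -10) = (-5 + 6) - (-104)*(-10) = 1 - 52*20 = 1 - 1040 = -1039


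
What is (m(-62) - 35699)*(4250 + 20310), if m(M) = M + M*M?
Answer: -783881520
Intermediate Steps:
m(M) = M + M**2
(m(-62) - 35699)*(4250 + 20310) = (-62*(1 - 62) - 35699)*(4250 + 20310) = (-62*(-61) - 35699)*24560 = (3782 - 35699)*24560 = -31917*24560 = -783881520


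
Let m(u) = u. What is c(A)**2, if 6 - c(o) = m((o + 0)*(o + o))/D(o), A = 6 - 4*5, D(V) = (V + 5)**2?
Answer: 8836/6561 ≈ 1.3467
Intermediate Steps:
D(V) = (5 + V)**2
A = -14 (A = 6 - 20 = -14)
c(o) = 6 - 2*o**2/(5 + o)**2 (c(o) = 6 - (o + 0)*(o + o)/((5 + o)**2) = 6 - o*(2*o)/(5 + o)**2 = 6 - 2*o**2/(5 + o)**2)
c(A)**2 = (6 - 2*(-14)**2/(5 - 14)**2)**2 = (6 - 2*196/(-9)**2)**2 = (6 - 2*196*1/81)**2 = (6 - 392/81)**2 = (94/81)**2 = 8836/6561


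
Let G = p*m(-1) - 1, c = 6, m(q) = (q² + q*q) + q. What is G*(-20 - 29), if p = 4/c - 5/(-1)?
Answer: -686/3 ≈ -228.67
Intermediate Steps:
m(q) = q + 2*q² (m(q) = (q² + q²) + q = 2*q² + q = q + 2*q²)
p = 17/3 (p = 4/6 - 5/(-1) = 4*(⅙) - 5*(-1) = ⅔ + 5 = 17/3 ≈ 5.6667)
G = 14/3 (G = 17*(-(1 + 2*(-1)))/3 - 1 = 17*(-(1 - 2))/3 - 1 = 17*(-1*(-1))/3 - 1 = (17/3)*1 - 1 = 17/3 - 1 = 14/3 ≈ 4.6667)
G*(-20 - 29) = 14*(-20 - 29)/3 = (14/3)*(-49) = -686/3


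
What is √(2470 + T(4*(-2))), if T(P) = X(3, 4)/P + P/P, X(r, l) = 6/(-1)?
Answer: √9887/2 ≈ 49.717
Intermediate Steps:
X(r, l) = -6 (X(r, l) = 6*(-1) = -6)
T(P) = 1 - 6/P (T(P) = -6/P + P/P = -6/P + 1 = 1 - 6/P)
√(2470 + T(4*(-2))) = √(2470 + (-6 + 4*(-2))/((4*(-2)))) = √(2470 + (-6 - 8)/(-8)) = √(2470 - ⅛*(-14)) = √(2470 + 7/4) = √(9887/4) = √9887/2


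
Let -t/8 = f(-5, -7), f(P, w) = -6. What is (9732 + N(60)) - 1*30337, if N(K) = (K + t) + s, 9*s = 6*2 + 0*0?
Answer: -61487/3 ≈ -20496.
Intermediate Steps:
t = 48 (t = -8*(-6) = 48)
s = 4/3 (s = (6*2 + 0*0)/9 = (12 + 0)/9 = (1/9)*12 = 4/3 ≈ 1.3333)
N(K) = 148/3 + K (N(K) = (K + 48) + 4/3 = (48 + K) + 4/3 = 148/3 + K)
(9732 + N(60)) - 1*30337 = (9732 + (148/3 + 60)) - 1*30337 = (9732 + 328/3) - 30337 = 29524/3 - 30337 = -61487/3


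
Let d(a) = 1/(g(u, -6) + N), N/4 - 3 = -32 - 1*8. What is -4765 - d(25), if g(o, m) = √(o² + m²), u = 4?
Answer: -26031158/5463 + √13/10926 ≈ -4765.0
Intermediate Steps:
g(o, m) = √(m² + o²)
N = -148 (N = 12 + 4*(-32 - 1*8) = 12 + 4*(-32 - 8) = 12 + 4*(-40) = 12 - 160 = -148)
d(a) = 1/(-148 + 2*√13) (d(a) = 1/(√((-6)² + 4²) - 148) = 1/(√(36 + 16) - 148) = 1/(√52 - 148) = 1/(2*√13 - 148) = 1/(-148 + 2*√13))
-4765 - d(25) = -4765 - (-37/5463 - √13/10926) = -4765 + (37/5463 + √13/10926) = -26031158/5463 + √13/10926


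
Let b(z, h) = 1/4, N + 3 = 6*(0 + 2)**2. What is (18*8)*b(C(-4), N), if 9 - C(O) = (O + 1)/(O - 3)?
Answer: 36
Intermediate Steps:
N = 21 (N = -3 + 6*(0 + 2)**2 = -3 + 6*2**2 = -3 + 6*4 = -3 + 24 = 21)
C(O) = 9 - (1 + O)/(-3 + O) (C(O) = 9 - (O + 1)/(O - 3) = 9 - (1 + O)/(-3 + O))
b(z, h) = 1/4
(18*8)*b(C(-4), N) = (18*8)*(1/4) = 144*(1/4) = 36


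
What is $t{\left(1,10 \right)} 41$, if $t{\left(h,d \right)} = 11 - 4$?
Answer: $287$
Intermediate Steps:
$t{\left(h,d \right)} = 7$
$t{\left(1,10 \right)} 41 = 7 \cdot 41 = 287$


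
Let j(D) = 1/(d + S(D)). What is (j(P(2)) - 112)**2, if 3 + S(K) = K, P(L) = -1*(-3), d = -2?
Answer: 50625/4 ≈ 12656.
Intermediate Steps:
P(L) = 3
S(K) = -3 + K
j(D) = 1/(-5 + D) (j(D) = 1/(-2 + (-3 + D)) = 1/(-5 + D))
(j(P(2)) - 112)**2 = (1/(-5 + 3) - 112)**2 = (1/(-2) - 112)**2 = (-1/2 - 112)**2 = (-225/2)**2 = 50625/4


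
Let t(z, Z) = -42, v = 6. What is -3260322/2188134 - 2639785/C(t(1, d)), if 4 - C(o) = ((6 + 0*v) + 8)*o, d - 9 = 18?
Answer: -24692877871/5535792 ≈ -4460.6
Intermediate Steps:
d = 27 (d = 9 + 18 = 27)
C(o) = 4 - 14*o (C(o) = 4 - ((6 + 0*6) + 8)*o = 4 - ((6 + 0) + 8)*o = 4 - (6 + 8)*o = 4 - 14*o)
-3260322/2188134 - 2639785/C(t(1, d)) = -3260322/2188134 - 2639785/(4 - 14*(-42)) = -3260322*1/2188134 - 2639785/(4 + 588) = -13933/9351 - 2639785/592 = -24692877871/5535792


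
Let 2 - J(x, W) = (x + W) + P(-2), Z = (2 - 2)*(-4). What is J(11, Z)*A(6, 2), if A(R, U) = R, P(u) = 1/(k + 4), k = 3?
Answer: -384/7 ≈ -54.857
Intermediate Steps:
P(u) = 1/7 (P(u) = 1/(3 + 4) = 1/7)
Z = 0 (Z = 0*(-4) = 0)
J(x, W) = 13/7 - W - x (J(x, W) = 2 - ((x + W) + 1/7) = 2 - ((W + x) + 1/7) = 2 - (1/7 + W + x) = 2 + (-1/7 - W - x) = 13/7 - W - x)
J(11, Z)*A(6, 2) = (13/7 - 1*0 - 1*11)*6 = (13/7 + 0 - 11)*6 = -64/7*6 = -384/7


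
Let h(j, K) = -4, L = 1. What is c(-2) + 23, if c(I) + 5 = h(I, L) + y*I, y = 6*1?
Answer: 2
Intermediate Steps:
y = 6
c(I) = -9 + 6*I (c(I) = -5 + (-4 + 6*I) = -9 + 6*I)
c(-2) + 23 = (-9 + 6*(-2)) + 23 = (-9 - 12) + 23 = -21 + 23 = 2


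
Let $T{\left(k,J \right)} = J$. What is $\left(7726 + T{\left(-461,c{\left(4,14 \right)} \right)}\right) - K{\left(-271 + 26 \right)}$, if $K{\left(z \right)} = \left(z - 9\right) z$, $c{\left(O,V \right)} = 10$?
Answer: $-54494$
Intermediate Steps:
$K{\left(z \right)} = z \left(-9 + z\right)$ ($K{\left(z \right)} = \left(-9 + z\right) z = z \left(-9 + z\right)$)
$\left(7726 + T{\left(-461,c{\left(4,14 \right)} \right)}\right) - K{\left(-271 + 26 \right)} = \left(7726 + 10\right) - \left(-271 + 26\right) \left(-9 + \left(-271 + 26\right)\right) = 7736 - - 245 \left(-9 - 245\right) = 7736 - \left(-245\right) \left(-254\right) = 7736 - 62230 = -54494$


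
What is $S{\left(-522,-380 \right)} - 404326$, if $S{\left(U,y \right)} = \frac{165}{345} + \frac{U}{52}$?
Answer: $- \frac{241792665}{598} \approx -4.0434 \cdot 10^{5}$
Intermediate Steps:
$S{\left(U,y \right)} = \frac{11}{23} + \frac{U}{52}$ ($S{\left(U,y \right)} = 165 \cdot \frac{1}{345} + U \frac{1}{52} = \frac{11}{23} + \frac{U}{52}$)
$S{\left(-522,-380 \right)} - 404326 = \left(\frac{11}{23} + \frac{1}{52} \left(-522\right)\right) - 404326 = \left(\frac{11}{23} - \frac{261}{26}\right) - 404326 = - \frac{5717}{598} - 404326 = - \frac{241792665}{598}$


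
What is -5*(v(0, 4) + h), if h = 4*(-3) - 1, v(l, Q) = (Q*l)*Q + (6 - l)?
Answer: 35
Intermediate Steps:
v(l, Q) = 6 - l + l*Q² (v(l, Q) = l*Q² + (6 - l) = 6 - l + l*Q²)
h = -13 (h = -12 - 1 = -13)
-5*(v(0, 4) + h) = -5*((6 - 1*0 + 0*4²) - 13) = -5*((6 + 0 + 0*16) - 13) = -5*((6 + 0 + 0) - 13) = -5*(6 - 13) = -5*(-7) = 35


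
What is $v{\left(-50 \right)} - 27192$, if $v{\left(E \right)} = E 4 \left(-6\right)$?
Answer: $-25992$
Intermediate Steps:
$v{\left(E \right)} = - 24 E$ ($v{\left(E \right)} = 4 E \left(-6\right) = - 24 E$)
$v{\left(-50 \right)} - 27192 = \left(-24\right) \left(-50\right) - 27192 = 1200 - 27192 = -25992$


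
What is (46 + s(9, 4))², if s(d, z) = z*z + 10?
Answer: 5184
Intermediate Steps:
s(d, z) = 10 + z² (s(d, z) = z² + 10 = 10 + z²)
(46 + s(9, 4))² = (46 + (10 + 4²))² = (46 + (10 + 16))² = (46 + 26)² = 72² = 5184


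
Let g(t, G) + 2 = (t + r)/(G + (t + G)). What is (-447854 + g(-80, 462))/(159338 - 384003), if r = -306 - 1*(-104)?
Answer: 26999339/13544090 ≈ 1.9934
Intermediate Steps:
r = -202 (r = -306 + 104 = -202)
g(t, G) = -2 + (-202 + t)/(t + 2*G) (g(t, G) = -2 + (t - 202)/(G + (t + G)) = -2 + (-202 + t)/(G + (G + t)) = -2 + (-202 + t)/(t + 2*G))
(-447854 + g(-80, 462))/(159338 - 384003) = (-447854 + (-202 - 1*(-80) - 4*462)/(-80 + 2*462))/(159338 - 384003) = (-447854 + (-202 + 80 - 1848)/(-80 + 924))/(-224665) = (-447854 - 1970/844)*(-1/224665) = (-447854 + (1/844)*(-1970))*(-1/224665) = (-447854 - 985/422)*(-1/224665) = -188995373/422*(-1/224665) = 26999339/13544090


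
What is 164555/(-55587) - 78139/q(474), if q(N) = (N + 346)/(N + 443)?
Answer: -3983135982881/45581340 ≈ -87385.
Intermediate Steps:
q(N) = (346 + N)/(443 + N)
164555/(-55587) - 78139/q(474) = 164555/(-55587) - 78139*(443 + 474)/(346 + 474) = 164555*(-1/55587) - 78139/(820/917) = -164555/55587 - 78139/((1/917)*820) = -164555/55587 - 78139/820/917 = -164555/55587 - 78139*917/820 = -164555/55587 - 71653463/820 = -3983135982881/45581340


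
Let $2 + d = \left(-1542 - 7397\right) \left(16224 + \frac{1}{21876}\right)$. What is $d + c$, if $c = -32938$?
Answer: $- \frac{3173316730715}{21876} \approx -1.4506 \cdot 10^{8}$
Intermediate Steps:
$d = - \frac{3172596179027}{21876}$ ($d = -2 + \left(-1542 - 7397\right) \left(16224 + \frac{1}{21876}\right) = -2 - 8939 \left(16224 + \frac{1}{21876}\right) = -2 - \frac{3172596135275}{21876} = - \frac{3172596179027}{21876} \approx -1.4503 \cdot 10^{8}$)
$d + c = - \frac{3172596179027}{21876} - 32938 = - \frac{3173316730715}{21876}$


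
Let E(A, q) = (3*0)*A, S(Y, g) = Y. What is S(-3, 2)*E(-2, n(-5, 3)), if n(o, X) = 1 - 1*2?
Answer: 0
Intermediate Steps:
n(o, X) = -1 (n(o, X) = 1 - 2 = -1)
E(A, q) = 0 (E(A, q) = 0*A = 0)
S(-3, 2)*E(-2, n(-5, 3)) = -3*0 = 0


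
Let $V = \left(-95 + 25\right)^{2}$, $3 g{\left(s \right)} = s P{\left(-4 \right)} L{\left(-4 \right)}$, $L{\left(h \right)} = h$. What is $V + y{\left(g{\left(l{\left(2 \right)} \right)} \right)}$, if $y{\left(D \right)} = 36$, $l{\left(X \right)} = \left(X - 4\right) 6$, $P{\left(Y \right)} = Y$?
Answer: $4936$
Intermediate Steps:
$l{\left(X \right)} = -24 + 6 X$ ($l{\left(X \right)} = \left(-4 + X\right) 6 = -24 + 6 X$)
$g{\left(s \right)} = \frac{16 s}{3}$ ($g{\left(s \right)} = \frac{s \left(-4\right) \left(-4\right)}{3} = \frac{- 4 s \left(-4\right)}{3} = \frac{16 s}{3}$)
$V = 4900$ ($V = \left(-70\right)^{2} = 4900$)
$V + y{\left(g{\left(l{\left(2 \right)} \right)} \right)} = 4900 + 36 = 4936$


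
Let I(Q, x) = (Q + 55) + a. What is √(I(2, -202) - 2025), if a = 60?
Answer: 6*I*√53 ≈ 43.681*I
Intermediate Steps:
I(Q, x) = 115 + Q (I(Q, x) = (Q + 55) + 60 = (55 + Q) + 60 = 115 + Q)
√(I(2, -202) - 2025) = √((115 + 2) - 2025) = √(117 - 2025) = √(-1908) = 6*I*√53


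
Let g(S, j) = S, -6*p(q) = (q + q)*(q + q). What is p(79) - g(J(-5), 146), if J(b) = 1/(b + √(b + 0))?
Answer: -8321/2 + I*√5/30 ≈ -4160.5 + 0.074536*I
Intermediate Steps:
p(q) = -2*q²/3 (p(q) = -(q + q)*(q + q)/6 = -2*q*2*q/6 = -2*q²/3)
J(b) = 1/(b + √b)
p(79) - g(J(-5), 146) = -⅔*79² - 1/(-5 + √(-5)) = -⅔*6241 - 1/(-5 + I*√5) = -12482/3 - 1/(-5 + I*√5)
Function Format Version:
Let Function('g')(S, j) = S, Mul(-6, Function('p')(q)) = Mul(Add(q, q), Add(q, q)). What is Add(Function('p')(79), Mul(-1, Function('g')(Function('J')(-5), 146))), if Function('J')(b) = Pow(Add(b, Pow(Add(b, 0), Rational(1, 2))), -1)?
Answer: Add(Rational(-8321, 2), Mul(Rational(1, 30), I, Pow(5, Rational(1, 2)))) ≈ Add(-4160.5, Mul(0.074536, I))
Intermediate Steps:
Function('p')(q) = Mul(Rational(-2, 3), Pow(q, 2)) (Function('p')(q) = Mul(Rational(-1, 6), Mul(Add(q, q), Add(q, q))) = Mul(Rational(-1, 6), Mul(Mul(2, q), Mul(2, q))) = Mul(Rational(-1, 6), Mul(4, Pow(q, 2))) = Mul(Rational(-2, 3), Pow(q, 2)))
Function('J')(b) = Pow(Add(b, Pow(b, Rational(1, 2))), -1)
Add(Function('p')(79), Mul(-1, Function('g')(Function('J')(-5), 146))) = Add(Mul(Rational(-2, 3), Pow(79, 2)), Mul(-1, Pow(Add(-5, Pow(-5, Rational(1, 2))), -1))) = Add(Mul(Rational(-2, 3), 6241), Mul(-1, Pow(Add(-5, Mul(I, Pow(5, Rational(1, 2)))), -1))) = Add(Rational(-12482, 3), Mul(-1, Pow(Add(-5, Mul(I, Pow(5, Rational(1, 2)))), -1)))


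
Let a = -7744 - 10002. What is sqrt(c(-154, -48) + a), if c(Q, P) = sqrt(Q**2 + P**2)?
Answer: sqrt(-17746 + 2*sqrt(6505)) ≈ 132.61*I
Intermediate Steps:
a = -17746
c(Q, P) = sqrt(P**2 + Q**2)
sqrt(c(-154, -48) + a) = sqrt(sqrt((-48)**2 + (-154)**2) - 17746) = sqrt(sqrt(2304 + 23716) - 17746) = sqrt(sqrt(26020) - 17746) = sqrt(2*sqrt(6505) - 17746) = sqrt(-17746 + 2*sqrt(6505))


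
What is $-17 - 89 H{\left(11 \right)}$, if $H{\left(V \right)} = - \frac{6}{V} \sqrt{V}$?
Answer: $-17 + \frac{534 \sqrt{11}}{11} \approx 144.01$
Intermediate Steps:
$H{\left(V \right)} = - \frac{6}{\sqrt{V}}$
$-17 - 89 H{\left(11 \right)} = -17 - 89 \left(- \frac{6}{\sqrt{11}}\right) = -17 - 89 \left(- 6 \frac{\sqrt{11}}{11}\right) = -17 - 89 \left(- \frac{6 \sqrt{11}}{11}\right) = -17 + \frac{534 \sqrt{11}}{11}$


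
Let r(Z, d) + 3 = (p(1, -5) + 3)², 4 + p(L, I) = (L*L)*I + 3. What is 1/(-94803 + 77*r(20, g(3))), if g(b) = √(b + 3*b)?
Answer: -1/94341 ≈ -1.0600e-5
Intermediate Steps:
p(L, I) = -1 + I*L² (p(L, I) = -4 + ((L*L)*I + 3) = -4 + (L²*I + 3) = -4 + (I*L² + 3) = -4 + (3 + I*L²) = -1 + I*L²)
g(b) = 2*√b (g(b) = √(4*b) = 2*√b)
r(Z, d) = 6 (r(Z, d) = -3 + ((-1 - 5*1²) + 3)² = -3 + ((-1 - 5*1) + 3)² = -3 + ((-1 - 5) + 3)² = -3 + (-6 + 3)² = -3 + (-3)² = -3 + 9 = 6)
1/(-94803 + 77*r(20, g(3))) = 1/(-94803 + 77*6) = 1/(-94803 + 462) = 1/(-94341) = -1/94341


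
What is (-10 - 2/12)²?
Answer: 3721/36 ≈ 103.36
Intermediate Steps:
(-10 - 2/12)² = (-10 - 2*1/12)² = (-10 - ⅙)² = (-61/6)² = 3721/36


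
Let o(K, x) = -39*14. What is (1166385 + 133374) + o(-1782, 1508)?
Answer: 1299213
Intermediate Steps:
o(K, x) = -546
(1166385 + 133374) + o(-1782, 1508) = (1166385 + 133374) - 546 = 1299759 - 546 = 1299213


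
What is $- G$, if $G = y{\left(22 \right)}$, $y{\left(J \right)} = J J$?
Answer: $-484$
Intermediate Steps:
$y{\left(J \right)} = J^{2}$
$G = 484$ ($G = 22^{2} = 484$)
$- G = \left(-1\right) 484 = -484$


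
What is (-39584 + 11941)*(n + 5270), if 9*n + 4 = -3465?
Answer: -1215213923/9 ≈ -1.3502e+8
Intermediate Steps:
n = -3469/9 (n = -4/9 + (1/9)*(-3465) = -4/9 - 385 = -3469/9 ≈ -385.44)
(-39584 + 11941)*(n + 5270) = (-39584 + 11941)*(-3469/9 + 5270) = -27643*43961/9 = -1215213923/9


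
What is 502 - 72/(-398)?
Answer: 99934/199 ≈ 502.18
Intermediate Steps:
502 - 72/(-398) = 502 - 72*(-1/398) = 502 + 36/199 = 99934/199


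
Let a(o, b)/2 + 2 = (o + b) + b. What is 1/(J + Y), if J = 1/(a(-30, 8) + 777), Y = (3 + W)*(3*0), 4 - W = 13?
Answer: 745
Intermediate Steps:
W = -9 (W = 4 - 1*13 = 4 - 13 = -9)
a(o, b) = -4 + 2*o + 4*b (a(o, b) = -4 + 2*((o + b) + b) = -4 + 2*((b + o) + b) = -4 + 2*(o + 2*b) = -4 + (2*o + 4*b) = -4 + 2*o + 4*b)
Y = 0 (Y = (3 - 9)*(3*0) = -6*0 = 0)
J = 1/745 (J = 1/((-4 + 2*(-30) + 4*8) + 777) = 1/((-4 - 60 + 32) + 777) = 1/(-32 + 777) = 1/745 ≈ 0.0013423)
1/(J + Y) = 1/(1/745 + 0) = 1/(1/745) = 745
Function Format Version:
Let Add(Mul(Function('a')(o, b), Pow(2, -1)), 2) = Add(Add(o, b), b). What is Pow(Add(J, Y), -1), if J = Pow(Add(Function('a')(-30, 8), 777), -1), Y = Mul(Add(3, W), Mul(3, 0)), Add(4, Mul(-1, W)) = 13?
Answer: 745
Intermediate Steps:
W = -9 (W = Add(4, Mul(-1, 13)) = Add(4, -13) = -9)
Function('a')(o, b) = Add(-4, Mul(2, o), Mul(4, b)) (Function('a')(o, b) = Add(-4, Mul(2, Add(Add(o, b), b))) = Add(-4, Mul(2, Add(Add(b, o), b))) = Add(-4, Mul(2, Add(o, Mul(2, b)))) = Add(-4, Add(Mul(2, o), Mul(4, b))) = Add(-4, Mul(2, o), Mul(4, b)))
Y = 0 (Y = Mul(Add(3, -9), Mul(3, 0)) = Mul(-6, 0) = 0)
J = Rational(1, 745) (J = Pow(Add(Add(-4, Mul(2, -30), Mul(4, 8)), 777), -1) = Pow(Add(Add(-4, -60, 32), 777), -1) = Pow(Add(-32, 777), -1) = Pow(745, -1) = Rational(1, 745) ≈ 0.0013423)
Pow(Add(J, Y), -1) = Pow(Add(Rational(1, 745), 0), -1) = Pow(Rational(1, 745), -1) = 745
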